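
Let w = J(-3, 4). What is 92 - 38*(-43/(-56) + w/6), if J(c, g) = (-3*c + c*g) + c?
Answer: 2823/28 ≈ 100.82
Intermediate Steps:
J(c, g) = -2*c + c*g
w = -6 (w = -3*(-2 + 4) = -3*2 = -6)
92 - 38*(-43/(-56) + w/6) = 92 - 38*(-43/(-56) - 6/6) = 92 - 38*(-43*(-1/56) - 6*⅙) = 92 - 38*(43/56 - 1) = 92 - 38*(-13/56) = 92 + 247/28 = 2823/28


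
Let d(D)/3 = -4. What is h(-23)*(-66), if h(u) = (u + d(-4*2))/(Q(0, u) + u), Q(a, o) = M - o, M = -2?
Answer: -1155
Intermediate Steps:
d(D) = -12 (d(D) = 3*(-4) = -12)
Q(a, o) = -2 - o
h(u) = 6 - u/2 (h(u) = (u - 12)/((-2 - u) + u) = (-12 + u)/(-2) = (-12 + u)*(-½) = 6 - u/2)
h(-23)*(-66) = (6 - ½*(-23))*(-66) = (6 + 23/2)*(-66) = (35/2)*(-66) = -1155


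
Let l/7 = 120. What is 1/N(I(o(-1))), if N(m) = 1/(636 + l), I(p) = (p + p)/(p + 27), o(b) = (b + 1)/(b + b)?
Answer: 1476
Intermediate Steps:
l = 840 (l = 7*120 = 840)
o(b) = (1 + b)/(2*b) (o(b) = (1 + b)/((2*b)) = (1 + b)*(1/(2*b)) = (1 + b)/(2*b))
I(p) = 2*p/(27 + p) (I(p) = (2*p)/(27 + p) = 2*p/(27 + p))
N(m) = 1/1476 (N(m) = 1/(636 + 840) = 1/1476)
1/N(I(o(-1))) = 1/(1/1476) = 1476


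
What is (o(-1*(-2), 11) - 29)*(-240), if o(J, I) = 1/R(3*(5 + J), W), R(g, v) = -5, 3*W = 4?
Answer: 7008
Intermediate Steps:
W = 4/3 (W = (1/3)*4 = 4/3 ≈ 1.3333)
o(J, I) = -1/5 (o(J, I) = 1/(-5) = -1/5)
(o(-1*(-2), 11) - 29)*(-240) = (-1/5 - 29)*(-240) = -146/5*(-240) = 7008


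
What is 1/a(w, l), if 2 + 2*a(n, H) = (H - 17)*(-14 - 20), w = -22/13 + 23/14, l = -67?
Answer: 1/1427 ≈ 0.00070077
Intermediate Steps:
w = -9/182 (w = -22*1/13 + 23*(1/14) = -22/13 + 23/14 = -9/182 ≈ -0.049451)
a(n, H) = 288 - 17*H (a(n, H) = -1 + ((H - 17)*(-14 - 20))/2 = -1 + ((-17 + H)*(-34))/2 = -1 + (578 - 34*H)/2 = -1 + (289 - 17*H) = 288 - 17*H)
1/a(w, l) = 1/(288 - 17*(-67)) = 1/(288 + 1139) = 1/1427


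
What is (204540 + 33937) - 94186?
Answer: 144291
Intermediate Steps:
(204540 + 33937) - 94186 = 238477 - 94186 = 144291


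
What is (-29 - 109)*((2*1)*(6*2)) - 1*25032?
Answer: -28344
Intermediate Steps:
(-29 - 109)*((2*1)*(6*2)) - 1*25032 = -276*12 - 25032 = -138*24 - 25032 = -3312 - 25032 = -28344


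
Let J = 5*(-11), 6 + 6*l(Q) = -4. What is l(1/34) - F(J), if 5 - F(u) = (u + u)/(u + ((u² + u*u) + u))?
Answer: -361/54 ≈ -6.6852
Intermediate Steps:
l(Q) = -5/3 (l(Q) = -1 + (⅙)*(-4) = -1 - ⅔ = -5/3)
J = -55
F(u) = 5 - 2*u/(2*u + 2*u²) (F(u) = 5 - (u + u)/(u + ((u² + u*u) + u)) = 5 - 2*u/(u + ((u² + u²) + u)) = 5 - 2*u/(u + (2*u² + u)) = 5 - 2*u/(u + (u + 2*u²)) = 5 - 2*u/(2*u + 2*u²))
l(1/34) - F(J) = -5/3 - (4 + 5*(-55))/(1 - 55) = -5/3 - (4 - 275)/(-54) = -5/3 - (-1)*(-271)/54 = -5/3 - 1*271/54 = -5/3 - 271/54 = -361/54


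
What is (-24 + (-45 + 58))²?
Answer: 121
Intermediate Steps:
(-24 + (-45 + 58))² = (-24 + 13)² = (-11)² = 121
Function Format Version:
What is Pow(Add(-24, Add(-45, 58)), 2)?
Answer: 121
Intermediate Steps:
Pow(Add(-24, Add(-45, 58)), 2) = Pow(Add(-24, 13), 2) = Pow(-11, 2) = 121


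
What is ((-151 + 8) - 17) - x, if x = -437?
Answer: 277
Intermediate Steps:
((-151 + 8) - 17) - x = ((-151 + 8) - 17) - 1*(-437) = (-143 - 17) + 437 = -160 + 437 = 277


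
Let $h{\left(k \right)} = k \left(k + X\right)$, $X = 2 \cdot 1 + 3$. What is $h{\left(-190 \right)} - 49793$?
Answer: $-14643$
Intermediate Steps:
$X = 5$ ($X = 2 + 3 = 5$)
$h{\left(k \right)} = k \left(5 + k\right)$ ($h{\left(k \right)} = k \left(k + 5\right) = k \left(5 + k\right)$)
$h{\left(-190 \right)} - 49793 = - 190 \left(5 - 190\right) - 49793 = \left(-190\right) \left(-185\right) - 49793 = 35150 - 49793 = -14643$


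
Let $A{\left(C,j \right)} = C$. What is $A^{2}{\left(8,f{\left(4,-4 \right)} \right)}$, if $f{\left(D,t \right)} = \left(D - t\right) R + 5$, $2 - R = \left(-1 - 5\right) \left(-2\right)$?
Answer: $64$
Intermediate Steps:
$R = -10$ ($R = 2 - \left(-1 - 5\right) \left(-2\right) = 2 - \left(-6\right) \left(-2\right) = 2 - 12 = -10$)
$f{\left(D,t \right)} = 5 - 10 D + 10 t$ ($f{\left(D,t \right)} = \left(D - t\right) \left(-10\right) + 5 = \left(- 10 D + 10 t\right) + 5 = 5 - 10 D + 10 t$)
$A^{2}{\left(8,f{\left(4,-4 \right)} \right)} = 8^{2} = 64$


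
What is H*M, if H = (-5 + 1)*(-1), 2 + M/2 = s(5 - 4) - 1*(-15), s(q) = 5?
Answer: 144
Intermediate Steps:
M = 36 (M = -4 + 2*(5 - 1*(-15)) = -4 + 2*(5 + 15) = -4 + 2*20 = -4 + 40 = 36)
H = 4 (H = -4*(-1) = 4)
H*M = 4*36 = 144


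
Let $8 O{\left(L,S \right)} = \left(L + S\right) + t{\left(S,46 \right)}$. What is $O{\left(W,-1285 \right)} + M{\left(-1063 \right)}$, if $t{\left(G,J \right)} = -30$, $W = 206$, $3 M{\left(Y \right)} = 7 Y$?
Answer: $- \frac{62855}{24} \approx -2619.0$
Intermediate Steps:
$M{\left(Y \right)} = \frac{7 Y}{3}$
$O{\left(L,S \right)} = - \frac{15}{4} + \frac{L}{8} + \frac{S}{8}$ ($O{\left(L,S \right)} = \frac{\left(L + S\right) - 30}{8} = \frac{-30 + L + S}{8} = - \frac{15}{4} + \frac{L}{8} + \frac{S}{8}$)
$O{\left(W,-1285 \right)} + M{\left(-1063 \right)} = \left(- \frac{15}{4} + \frac{1}{8} \cdot 206 + \frac{1}{8} \left(-1285\right)\right) + \frac{7}{3} \left(-1063\right) = \left(- \frac{15}{4} + \frac{103}{4} - \frac{1285}{8}\right) - \frac{7441}{3} = - \frac{1109}{8} - \frac{7441}{3} = - \frac{62855}{24}$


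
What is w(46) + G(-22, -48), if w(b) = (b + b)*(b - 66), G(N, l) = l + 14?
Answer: -1874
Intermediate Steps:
G(N, l) = 14 + l
w(b) = 2*b*(-66 + b) (w(b) = (2*b)*(-66 + b) = 2*b*(-66 + b))
w(46) + G(-22, -48) = 2*46*(-66 + 46) + (14 - 48) = 2*46*(-20) - 34 = -1840 - 34 = -1874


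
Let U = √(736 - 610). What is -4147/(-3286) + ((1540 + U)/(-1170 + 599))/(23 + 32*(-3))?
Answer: 177919841/136970338 + 3*√14/41683 ≈ 1.2992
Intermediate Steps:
U = 3*√14 (U = √126 = 3*√14 ≈ 11.225)
-4147/(-3286) + ((1540 + U)/(-1170 + 599))/(23 + 32*(-3)) = -4147/(-3286) + ((1540 + 3*√14)/(-1170 + 599))/(23 + 32*(-3)) = -4147*(-1/3286) + ((1540 + 3*√14)/(-571))/(23 - 96) = 4147/3286 + ((1540 + 3*√14)*(-1/571))/(-73) = 4147/3286 + (-1540/571 - 3*√14/571)*(-1/73) = 4147/3286 + (1540/41683 + 3*√14/41683) = 177919841/136970338 + 3*√14/41683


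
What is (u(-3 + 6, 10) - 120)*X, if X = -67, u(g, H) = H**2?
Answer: 1340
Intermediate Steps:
(u(-3 + 6, 10) - 120)*X = (10**2 - 120)*(-67) = (100 - 120)*(-67) = -20*(-67) = 1340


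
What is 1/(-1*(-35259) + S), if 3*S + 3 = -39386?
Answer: 3/66388 ≈ 4.5189e-5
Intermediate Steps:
S = -39389/3 (S = -1 + (⅓)*(-39386) = -1 - 39386/3 = -39389/3 ≈ -13130.)
1/(-1*(-35259) + S) = 1/(-1*(-35259) - 39389/3) = 1/(35259 - 39389/3) = 1/(66388/3) = 3/66388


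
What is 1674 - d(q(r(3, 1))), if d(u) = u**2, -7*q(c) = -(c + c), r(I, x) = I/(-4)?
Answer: 328095/196 ≈ 1674.0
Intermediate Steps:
r(I, x) = -I/4 (r(I, x) = I*(-1/4) = -I/4)
q(c) = 2*c/7 (q(c) = -(-1)*(c + c)/7 = -(-1)*2*c/7 = -(-2)*c/7 = 2*c/7)
1674 - d(q(r(3, 1))) = 1674 - (2*(-1/4*3)/7)**2 = 1674 - ((2/7)*(-3/4))**2 = 1674 - (-3/14)**2 = 1674 - 1*9/196 = 1674 - 9/196 = 328095/196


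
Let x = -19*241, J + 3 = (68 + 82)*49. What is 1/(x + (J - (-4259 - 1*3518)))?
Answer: 1/10545 ≈ 9.4832e-5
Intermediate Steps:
J = 7347 (J = -3 + (68 + 82)*49 = -3 + 150*49 = -3 + 7350 = 7347)
x = -4579
1/(x + (J - (-4259 - 1*3518))) = 1/(-4579 + (7347 - (-4259 - 1*3518))) = 1/(-4579 + (7347 - (-4259 - 3518))) = 1/(-4579 + (7347 - 1*(-7777))) = 1/(-4579 + (7347 + 7777)) = 1/(-4579 + 15124) = 1/10545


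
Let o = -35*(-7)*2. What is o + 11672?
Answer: 12162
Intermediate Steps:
o = 490 (o = 245*2 = 490)
o + 11672 = 490 + 11672 = 12162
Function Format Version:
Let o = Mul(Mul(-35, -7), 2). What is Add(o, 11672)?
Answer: 12162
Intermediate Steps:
o = 490 (o = Mul(245, 2) = 490)
Add(o, 11672) = Add(490, 11672) = 12162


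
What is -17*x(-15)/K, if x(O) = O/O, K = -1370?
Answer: 17/1370 ≈ 0.012409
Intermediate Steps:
x(O) = 1
-17*x(-15)/K = -17/(-1370) = -17*(-1)/1370 = -17*(-1/1370) = 17/1370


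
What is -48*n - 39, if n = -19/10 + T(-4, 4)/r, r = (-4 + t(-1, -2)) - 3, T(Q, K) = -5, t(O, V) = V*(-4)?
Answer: 1461/5 ≈ 292.20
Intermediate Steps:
t(O, V) = -4*V
r = 1 (r = (-4 - 4*(-2)) - 3 = (-4 + 8) - 3 = 4 - 3 = 1)
n = -69/10 (n = -19/10 - 5/1 = -19*⅒ - 5*1 = -19/10 - 5 = -69/10 ≈ -6.9000)
-48*n - 39 = -48*(-69/10) - 39 = 1656/5 - 39 = 1461/5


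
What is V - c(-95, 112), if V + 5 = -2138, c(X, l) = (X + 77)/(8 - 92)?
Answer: -30005/14 ≈ -2143.2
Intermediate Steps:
c(X, l) = -11/12 - X/84 (c(X, l) = (77 + X)/(-84) = (77 + X)*(-1/84) = -11/12 - X/84)
V = -2143 (V = -5 - 2138 = -2143)
V - c(-95, 112) = -2143 - (-11/12 - 1/84*(-95)) = -2143 - (-11/12 + 95/84) = -2143 - 1*3/14 = -2143 - 3/14 = -30005/14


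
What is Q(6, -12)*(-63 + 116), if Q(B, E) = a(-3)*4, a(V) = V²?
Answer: 1908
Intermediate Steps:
Q(B, E) = 36 (Q(B, E) = (-3)²*4 = 9*4 = 36)
Q(6, -12)*(-63 + 116) = 36*(-63 + 116) = 36*53 = 1908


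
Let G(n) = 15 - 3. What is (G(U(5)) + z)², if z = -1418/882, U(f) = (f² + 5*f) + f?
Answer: 21003889/194481 ≈ 108.00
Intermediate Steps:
U(f) = f² + 6*f
z = -709/441 (z = -1418*1/882 = -709/441 ≈ -1.6077)
G(n) = 12
(G(U(5)) + z)² = (12 - 709/441)² = (4583/441)² = 21003889/194481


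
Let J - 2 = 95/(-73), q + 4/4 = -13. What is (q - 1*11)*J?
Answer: -1275/73 ≈ -17.466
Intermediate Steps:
q = -14 (q = -1 - 13 = -14)
J = 51/73 (J = 2 + 95/(-73) = 2 + 95*(-1/73) = 2 - 95/73 = 51/73 ≈ 0.69863)
(q - 1*11)*J = (-14 - 1*11)*(51/73) = (-14 - 11)*(51/73) = -25*51/73 = -1275/73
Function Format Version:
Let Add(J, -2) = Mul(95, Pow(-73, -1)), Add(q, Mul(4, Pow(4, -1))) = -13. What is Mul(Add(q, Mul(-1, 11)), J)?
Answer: Rational(-1275, 73) ≈ -17.466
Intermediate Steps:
q = -14 (q = Add(-1, -13) = -14)
J = Rational(51, 73) (J = Add(2, Mul(95, Pow(-73, -1))) = Add(2, Mul(95, Rational(-1, 73))) = Add(2, Rational(-95, 73)) = Rational(51, 73) ≈ 0.69863)
Mul(Add(q, Mul(-1, 11)), J) = Mul(Add(-14, Mul(-1, 11)), Rational(51, 73)) = Mul(Add(-14, -11), Rational(51, 73)) = Mul(-25, Rational(51, 73)) = Rational(-1275, 73)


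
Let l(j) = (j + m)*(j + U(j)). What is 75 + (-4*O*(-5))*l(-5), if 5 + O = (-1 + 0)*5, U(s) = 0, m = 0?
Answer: -4925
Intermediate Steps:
O = -10 (O = -5 + (-1 + 0)*5 = -5 - 1*5 = -5 - 5 = -10)
l(j) = j² (l(j) = (j + 0)*(j + 0) = j*j = j²)
75 + (-4*O*(-5))*l(-5) = 75 + (-4*(-10)*(-5))*(-5)² = 75 + (40*(-5))*25 = 75 - 200*25 = 75 - 5000 = -4925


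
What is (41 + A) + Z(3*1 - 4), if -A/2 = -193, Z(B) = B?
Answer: 426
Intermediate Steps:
A = 386 (A = -2*(-193) = 386)
(41 + A) + Z(3*1 - 4) = (41 + 386) + (3*1 - 4) = 427 + (3 - 4) = 427 - 1 = 426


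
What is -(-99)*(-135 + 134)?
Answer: -99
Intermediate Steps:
-(-99)*(-135 + 134) = -(-99)*(-1) = -1*99 = -99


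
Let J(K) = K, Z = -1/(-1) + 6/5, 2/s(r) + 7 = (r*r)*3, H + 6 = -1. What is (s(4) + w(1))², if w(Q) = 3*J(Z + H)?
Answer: 8655364/42025 ≈ 205.96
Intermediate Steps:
H = -7 (H = -6 - 1 = -7)
s(r) = 2/(-7 + 3*r²) (s(r) = 2/(-7 + (r*r)*3) = 2/(-7 + r²*3) = 2/(-7 + 3*r²))
Z = 11/5 (Z = -1*(-1) + 6*(⅕) = 1 + 6/5 = 11/5 ≈ 2.2000)
w(Q) = -72/5 (w(Q) = 3*(11/5 - 7) = 3*(-24/5) = -72/5)
(s(4) + w(1))² = (2/(-7 + 3*4²) - 72/5)² = (2/(-7 + 3*16) - 72/5)² = (2/(-7 + 48) - 72/5)² = (2/41 - 72/5)² = (-2942/205)² = 8655364/42025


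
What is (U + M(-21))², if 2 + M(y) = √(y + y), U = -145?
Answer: (147 - I*√42)² ≈ 21567.0 - 1905.3*I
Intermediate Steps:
M(y) = -2 + √2*√y (M(y) = -2 + √(y + y) = -2 + √(2*y) = -2 + √2*√y)
(U + M(-21))² = (-145 + (-2 + √2*√(-21)))² = (-145 + (-2 + √2*(I*√21)))² = (-145 + (-2 + I*√42))² = (-147 + I*√42)²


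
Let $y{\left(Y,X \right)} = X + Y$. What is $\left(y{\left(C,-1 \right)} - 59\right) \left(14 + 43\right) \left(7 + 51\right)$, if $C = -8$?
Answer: $-224808$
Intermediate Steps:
$\left(y{\left(C,-1 \right)} - 59\right) \left(14 + 43\right) \left(7 + 51\right) = \left(\left(-1 - 8\right) - 59\right) \left(14 + 43\right) \left(7 + 51\right) = \left(-9 - 59\right) 57 \cdot 58 = \left(-68\right) 3306 = -224808$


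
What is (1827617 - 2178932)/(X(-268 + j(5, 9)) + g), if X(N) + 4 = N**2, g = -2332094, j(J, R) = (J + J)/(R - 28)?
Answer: 126824715/815856974 ≈ 0.15545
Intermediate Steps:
j(J, R) = 2*J/(-28 + R) (j(J, R) = (2*J)/(-28 + R) = 2*J/(-28 + R))
X(N) = -4 + N**2
(1827617 - 2178932)/(X(-268 + j(5, 9)) + g) = (1827617 - 2178932)/((-4 + (-268 + 2*5/(-28 + 9))**2) - 2332094) = -351315/((-4 + (-268 + 2*5/(-19))**2) - 2332094) = -351315/((-4 + (-268 + 2*5*(-1/19))**2) - 2332094) = -351315/((-4 + (-268 - 10/19)**2) - 2332094) = -351315/((-4 + (-5102/19)**2) - 2332094) = -351315/((-4 + 26030404/361) - 2332094) = -351315/(26028960/361 - 2332094) = -351315/(-815856974/361) = -351315*(-361/815856974) = 126824715/815856974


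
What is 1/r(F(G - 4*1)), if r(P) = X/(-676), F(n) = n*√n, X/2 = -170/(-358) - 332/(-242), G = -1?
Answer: -7320742/39999 ≈ -183.02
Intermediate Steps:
X = 79998/21659 (X = 2*(-170/(-358) - 332/(-242)) = 2*(-170*(-1/358) - 332*(-1/242)) = 2*(85/179 + 166/121) = 2*(39999/21659) = 79998/21659 ≈ 3.6935)
F(n) = n^(3/2)
r(P) = -39999/7320742 (r(P) = (79998/21659)/(-676) = (79998/21659)*(-1/676) = -39999/7320742)
1/r(F(G - 4*1)) = 1/(-39999/7320742) = -7320742/39999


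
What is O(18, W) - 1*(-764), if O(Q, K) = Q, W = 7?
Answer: 782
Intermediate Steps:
O(18, W) - 1*(-764) = 18 - 1*(-764) = 18 + 764 = 782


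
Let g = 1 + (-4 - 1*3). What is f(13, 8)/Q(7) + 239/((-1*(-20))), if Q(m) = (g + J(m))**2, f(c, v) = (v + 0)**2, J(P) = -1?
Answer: 12991/980 ≈ 13.256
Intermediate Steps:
f(c, v) = v**2
g = -6 (g = 1 + (-4 - 3) = 1 - 7 = -6)
Q(m) = 49 (Q(m) = (-6 - 1)**2 = (-7)**2 = 49)
f(13, 8)/Q(7) + 239/((-1*(-20))) = 8**2/49 + 239/((-1*(-20))) = 64*(1/49) + 239/20 = 64/49 + 239*(1/20) = 64/49 + 239/20 = 12991/980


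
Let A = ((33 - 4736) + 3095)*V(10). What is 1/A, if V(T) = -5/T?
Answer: 1/804 ≈ 0.0012438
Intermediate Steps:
A = 804 (A = ((33 - 4736) + 3095)*(-5/10) = (-4703 + 3095)*(-5*⅒) = -1608*(-½) = 804)
1/A = 1/804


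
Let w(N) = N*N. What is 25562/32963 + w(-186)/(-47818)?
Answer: 40967884/788112367 ≈ 0.051982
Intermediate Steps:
w(N) = N²
25562/32963 + w(-186)/(-47818) = 25562/32963 + (-186)²/(-47818) = 25562*(1/32963) + 34596*(-1/47818) = 25562/32963 - 17298/23909 = 40967884/788112367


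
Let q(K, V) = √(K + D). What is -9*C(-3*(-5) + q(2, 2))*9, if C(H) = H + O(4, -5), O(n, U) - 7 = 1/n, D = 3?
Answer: -7209/4 - 81*√5 ≈ -1983.4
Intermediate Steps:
O(n, U) = 7 + 1/n
q(K, V) = √(3 + K) (q(K, V) = √(K + 3) = √(3 + K))
C(H) = 29/4 + H (C(H) = H + (7 + 1/4) = H + (7 + ¼) = H + 29/4 = 29/4 + H)
-9*C(-3*(-5) + q(2, 2))*9 = -9*(29/4 + (-3*(-5) + √(3 + 2)))*9 = -9*(29/4 + (15 + √5))*9 = -9*(89/4 + √5)*9 = (-801/4 - 9*√5)*9 = -7209/4 - 81*√5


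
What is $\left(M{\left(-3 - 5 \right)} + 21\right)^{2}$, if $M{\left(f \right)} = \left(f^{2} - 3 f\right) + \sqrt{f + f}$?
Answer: $11865 + 872 i \approx 11865.0 + 872.0 i$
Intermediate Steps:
$M{\left(f \right)} = f^{2} - 3 f + \sqrt{2} \sqrt{f}$ ($M{\left(f \right)} = \left(f^{2} - 3 f\right) + \sqrt{2 f} = \left(f^{2} - 3 f\right) + \sqrt{2} \sqrt{f} = f^{2} - 3 f + \sqrt{2} \sqrt{f}$)
$\left(M{\left(-3 - 5 \right)} + 21\right)^{2} = \left(\left(\left(-3 - 5\right)^{2} - 3 \left(-3 - 5\right) + \sqrt{2} \sqrt{-3 - 5}\right) + 21\right)^{2} = \left(\left(\left(-8\right)^{2} - -24 + \sqrt{2} \sqrt{-8}\right) + 21\right)^{2} = \left(\left(64 + 24 + \sqrt{2} \cdot 2 i \sqrt{2}\right) + 21\right)^{2} = \left(\left(64 + 24 + 4 i\right) + 21\right)^{2} = \left(\left(88 + 4 i\right) + 21\right)^{2} = \left(109 + 4 i\right)^{2}$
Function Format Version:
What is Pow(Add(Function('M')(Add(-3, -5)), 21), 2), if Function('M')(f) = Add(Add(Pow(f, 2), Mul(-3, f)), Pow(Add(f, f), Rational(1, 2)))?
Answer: Add(11865, Mul(872, I)) ≈ Add(11865., Mul(872.00, I))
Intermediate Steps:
Function('M')(f) = Add(Pow(f, 2), Mul(-3, f), Mul(Pow(2, Rational(1, 2)), Pow(f, Rational(1, 2)))) (Function('M')(f) = Add(Add(Pow(f, 2), Mul(-3, f)), Pow(Mul(2, f), Rational(1, 2))) = Add(Add(Pow(f, 2), Mul(-3, f)), Mul(Pow(2, Rational(1, 2)), Pow(f, Rational(1, 2)))) = Add(Pow(f, 2), Mul(-3, f), Mul(Pow(2, Rational(1, 2)), Pow(f, Rational(1, 2)))))
Pow(Add(Function('M')(Add(-3, -5)), 21), 2) = Pow(Add(Add(Pow(Add(-3, -5), 2), Mul(-3, Add(-3, -5)), Mul(Pow(2, Rational(1, 2)), Pow(Add(-3, -5), Rational(1, 2)))), 21), 2) = Pow(Add(Add(Pow(-8, 2), Mul(-3, -8), Mul(Pow(2, Rational(1, 2)), Pow(-8, Rational(1, 2)))), 21), 2) = Pow(Add(Add(64, 24, Mul(Pow(2, Rational(1, 2)), Mul(2, I, Pow(2, Rational(1, 2))))), 21), 2) = Pow(Add(Add(64, 24, Mul(4, I)), 21), 2) = Pow(Add(Add(88, Mul(4, I)), 21), 2) = Pow(Add(109, Mul(4, I)), 2)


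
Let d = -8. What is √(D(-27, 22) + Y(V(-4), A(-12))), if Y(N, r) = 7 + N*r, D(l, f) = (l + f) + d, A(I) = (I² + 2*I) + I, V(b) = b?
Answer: I*√438 ≈ 20.928*I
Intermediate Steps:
A(I) = I² + 3*I
D(l, f) = -8 + f + l (D(l, f) = (l + f) - 8 = (f + l) - 8 = -8 + f + l)
√(D(-27, 22) + Y(V(-4), A(-12))) = √((-8 + 22 - 27) + (7 - (-48)*(3 - 12))) = √(-13 + (7 - (-48)*(-9))) = √(-13 + (7 - 4*108)) = √(-13 + (7 - 432)) = √(-13 - 425) = √(-438) = I*√438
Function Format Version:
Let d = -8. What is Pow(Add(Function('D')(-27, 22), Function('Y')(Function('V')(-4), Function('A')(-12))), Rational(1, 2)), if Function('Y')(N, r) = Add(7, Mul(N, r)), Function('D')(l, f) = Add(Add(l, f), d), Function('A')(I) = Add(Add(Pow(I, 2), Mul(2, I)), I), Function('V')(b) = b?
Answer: Mul(I, Pow(438, Rational(1, 2))) ≈ Mul(20.928, I)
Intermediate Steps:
Function('A')(I) = Add(Pow(I, 2), Mul(3, I))
Function('D')(l, f) = Add(-8, f, l) (Function('D')(l, f) = Add(Add(l, f), -8) = Add(Add(f, l), -8) = Add(-8, f, l))
Pow(Add(Function('D')(-27, 22), Function('Y')(Function('V')(-4), Function('A')(-12))), Rational(1, 2)) = Pow(Add(Add(-8, 22, -27), Add(7, Mul(-4, Mul(-12, Add(3, -12))))), Rational(1, 2)) = Pow(Add(-13, Add(7, Mul(-4, Mul(-12, -9)))), Rational(1, 2)) = Pow(Add(-13, Add(7, Mul(-4, 108))), Rational(1, 2)) = Pow(Add(-13, Add(7, -432)), Rational(1, 2)) = Pow(Add(-13, -425), Rational(1, 2)) = Pow(-438, Rational(1, 2)) = Mul(I, Pow(438, Rational(1, 2)))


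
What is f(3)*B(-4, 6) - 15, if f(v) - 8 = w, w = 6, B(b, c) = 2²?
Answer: 41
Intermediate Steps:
B(b, c) = 4
f(v) = 14 (f(v) = 8 + 6 = 14)
f(3)*B(-4, 6) - 15 = 14*4 - 15 = 56 - 15 = 41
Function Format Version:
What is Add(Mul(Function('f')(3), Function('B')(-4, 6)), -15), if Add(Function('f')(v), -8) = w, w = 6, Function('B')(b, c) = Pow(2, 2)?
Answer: 41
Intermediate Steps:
Function('B')(b, c) = 4
Function('f')(v) = 14 (Function('f')(v) = Add(8, 6) = 14)
Add(Mul(Function('f')(3), Function('B')(-4, 6)), -15) = Add(Mul(14, 4), -15) = Add(56, -15) = 41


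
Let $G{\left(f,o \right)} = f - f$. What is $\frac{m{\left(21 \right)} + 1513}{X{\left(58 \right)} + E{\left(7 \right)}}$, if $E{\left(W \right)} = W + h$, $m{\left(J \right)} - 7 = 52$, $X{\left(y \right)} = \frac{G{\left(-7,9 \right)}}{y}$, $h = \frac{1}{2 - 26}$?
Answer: $\frac{37728}{167} \approx 225.92$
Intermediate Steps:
$h = - \frac{1}{24}$ ($h = \frac{1}{-24} = - \frac{1}{24} \approx -0.041667$)
$G{\left(f,o \right)} = 0$
$X{\left(y \right)} = 0$ ($X{\left(y \right)} = \frac{0}{y} = 0$)
$m{\left(J \right)} = 59$ ($m{\left(J \right)} = 7 + 52 = 59$)
$E{\left(W \right)} = - \frac{1}{24} + W$ ($E{\left(W \right)} = W - \frac{1}{24} = - \frac{1}{24} + W$)
$\frac{m{\left(21 \right)} + 1513}{X{\left(58 \right)} + E{\left(7 \right)}} = \frac{59 + 1513}{0 + \left(- \frac{1}{24} + 7\right)} = \frac{1572}{0 + \frac{167}{24}} = \frac{1572}{\frac{167}{24}} = 1572 \cdot \frac{24}{167} = \frac{37728}{167}$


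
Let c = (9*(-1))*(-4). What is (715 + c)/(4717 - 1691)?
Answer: 751/3026 ≈ 0.24818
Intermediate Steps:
c = 36 (c = -9*(-4) = 36)
(715 + c)/(4717 - 1691) = (715 + 36)/(4717 - 1691) = 751/3026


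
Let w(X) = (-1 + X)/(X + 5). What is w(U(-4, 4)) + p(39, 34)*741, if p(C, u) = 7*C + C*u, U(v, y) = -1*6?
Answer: 1184866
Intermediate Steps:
U(v, y) = -6
w(X) = (-1 + X)/(5 + X)
w(U(-4, 4)) + p(39, 34)*741 = (-1 - 6)/(5 - 6) + (39*(7 + 34))*741 = -7/(-1) + (39*41)*741 = -1*(-7) + 1599*741 = 7 + 1184859 = 1184866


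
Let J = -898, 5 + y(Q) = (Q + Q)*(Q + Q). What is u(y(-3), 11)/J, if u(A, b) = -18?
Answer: 9/449 ≈ 0.020045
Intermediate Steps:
y(Q) = -5 + 4*Q**2 (y(Q) = -5 + (Q + Q)*(Q + Q) = -5 + (2*Q)*(2*Q) = -5 + 4*Q**2)
u(y(-3), 11)/J = -18/(-898) = -18*(-1/898) = 9/449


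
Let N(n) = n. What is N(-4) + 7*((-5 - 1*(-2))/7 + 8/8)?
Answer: 0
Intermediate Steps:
N(-4) + 7*((-5 - 1*(-2))/7 + 8/8) = -4 + 7*((-5 - 1*(-2))/7 + 8/8) = -4 + 7*((-5 + 2)*(⅐) + 8*(⅛)) = -4 + 7*(-3*⅐ + 1) = -4 + 7*(-3/7 + 1) = -4 + 7*(4/7) = -4 + 4 = 0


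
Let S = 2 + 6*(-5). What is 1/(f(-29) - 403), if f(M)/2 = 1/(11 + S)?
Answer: -17/6853 ≈ -0.0024807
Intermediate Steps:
S = -28 (S = 2 - 30 = -28)
f(M) = -2/17 (f(M) = 2/(11 - 28) = 2/(-17) = 2*(-1/17) = -2/17)
1/(f(-29) - 403) = 1/(-2/17 - 403) = 1/(-6853/17) = -17/6853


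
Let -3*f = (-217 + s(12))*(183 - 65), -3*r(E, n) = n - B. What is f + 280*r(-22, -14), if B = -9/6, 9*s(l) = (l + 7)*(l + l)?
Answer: 69382/9 ≈ 7709.1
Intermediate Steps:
s(l) = 2*l*(7 + l)/9 (s(l) = ((l + 7)*(l + l))/9 = ((7 + l)*(2*l))/9 = (2*l*(7 + l))/9 = 2*l*(7 + l)/9)
B = -3/2 (B = -9*⅙ = -3/2 ≈ -1.5000)
r(E, n) = -½ - n/3 (r(E, n) = -(n - 1*(-3/2))/3 = -(n + 3/2)/3 = -(3/2 + n)/3 = -½ - n/3)
f = 58882/9 (f = -(-217 + (2/9)*12*(7 + 12))*(183 - 65)/3 = -(-217 + (2/9)*12*19)*118/3 = -(-217 + 152/3)*118/3 = -(-499)*118/9 = -⅓*(-58882/3) = 58882/9 ≈ 6542.4)
f + 280*r(-22, -14) = 58882/9 + 280*(-½ - ⅓*(-14)) = 58882/9 + 280*(-½ + 14/3) = 58882/9 + 280*(25/6) = 58882/9 + 3500/3 = 69382/9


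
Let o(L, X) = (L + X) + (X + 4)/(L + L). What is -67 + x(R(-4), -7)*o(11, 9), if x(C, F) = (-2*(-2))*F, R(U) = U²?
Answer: -7079/11 ≈ -643.54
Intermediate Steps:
o(L, X) = L + X + (4 + X)/(2*L) (o(L, X) = (L + X) + (4 + X)/((2*L)) = (L + X) + (4 + X)*(1/(2*L)) = (L + X) + (4 + X)/(2*L) = L + X + (4 + X)/(2*L))
x(C, F) = 4*F
-67 + x(R(-4), -7)*o(11, 9) = -67 + (4*(-7))*((2 + (½)*9 + 11*(11 + 9))/11) = -67 - 28*(2 + 9/2 + 11*20)/11 = -67 - 28*(2 + 9/2 + 220)/11 = -67 - 28*453/(11*2) = -67 - 28*453/22 = -67 - 6342/11 = -7079/11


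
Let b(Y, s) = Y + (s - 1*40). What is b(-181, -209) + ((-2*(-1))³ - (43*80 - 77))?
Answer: -3785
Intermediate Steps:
b(Y, s) = -40 + Y + s (b(Y, s) = Y + (s - 40) = Y + (-40 + s) = -40 + Y + s)
b(-181, -209) + ((-2*(-1))³ - (43*80 - 77)) = (-40 - 181 - 209) + ((-2*(-1))³ - (43*80 - 77)) = -430 + (2³ - (3440 - 77)) = -430 + (8 - 1*3363) = -430 + (8 - 3363) = -430 - 3355 = -3785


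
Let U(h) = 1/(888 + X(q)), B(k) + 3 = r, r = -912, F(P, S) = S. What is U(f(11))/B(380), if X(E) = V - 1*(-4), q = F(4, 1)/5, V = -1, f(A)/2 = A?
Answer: -1/815265 ≈ -1.2266e-6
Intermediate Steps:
f(A) = 2*A
B(k) = -915 (B(k) = -3 - 912 = -915)
q = 1/5 ≈ 0.20000
X(E) = 3 (X(E) = -1 - 1*(-4) = -1 + 4 = 3)
U(h) = 1/891 (U(h) = 1/(888 + 3) = 1/891)
U(f(11))/B(380) = (1/891)/(-915) = (1/891)*(-1/915) = -1/815265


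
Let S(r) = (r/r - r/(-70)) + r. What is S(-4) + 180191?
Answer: 6306578/35 ≈ 1.8019e+5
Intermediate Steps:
S(r) = 1 + 71*r/70 (S(r) = (1 - r*(-1/70)) + r = (1 + r/70) + r = 1 + 71*r/70)
S(-4) + 180191 = (1 + (71/70)*(-4)) + 180191 = (1 - 142/35) + 180191 = -107/35 + 180191 = 6306578/35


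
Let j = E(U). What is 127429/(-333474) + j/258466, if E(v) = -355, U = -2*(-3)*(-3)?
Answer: -8263611796/21547922721 ≈ -0.38350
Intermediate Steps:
U = -18 (U = 6*(-3) = -18)
j = -355
127429/(-333474) + j/258466 = 127429/(-333474) - 355/258466 = 127429*(-1/333474) - 355*1/258466 = -127429/333474 - 355/258466 = -8263611796/21547922721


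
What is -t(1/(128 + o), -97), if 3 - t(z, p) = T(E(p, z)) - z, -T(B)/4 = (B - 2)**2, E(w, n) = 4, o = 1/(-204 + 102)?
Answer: -248147/13055 ≈ -19.008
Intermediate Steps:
o = -1/102 (o = 1/(-102) = -1/102 ≈ -0.0098039)
T(B) = -4*(-2 + B)**2 (T(B) = -4*(B - 2)**2 = -4*(-2 + B)**2)
t(z, p) = 19 + z (t(z, p) = 3 - (-4*(-2 + 4)**2 - z) = 3 - (-4*2**2 - z) = 3 - (-4*4 - z) = 3 - (-16 - z) = 3 + (16 + z) = 19 + z)
-t(1/(128 + o), -97) = -(19 + 1/(128 - 1/102)) = -(19 + 1/(13055/102)) = -(19 + 102/13055) = -1*248147/13055 = -248147/13055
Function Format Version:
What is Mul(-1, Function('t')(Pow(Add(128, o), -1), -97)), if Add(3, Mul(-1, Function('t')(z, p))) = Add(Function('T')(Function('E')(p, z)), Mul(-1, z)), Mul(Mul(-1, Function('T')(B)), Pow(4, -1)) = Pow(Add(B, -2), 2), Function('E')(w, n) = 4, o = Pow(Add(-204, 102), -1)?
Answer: Rational(-248147, 13055) ≈ -19.008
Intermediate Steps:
o = Rational(-1, 102) (o = Pow(-102, -1) = Rational(-1, 102) ≈ -0.0098039)
Function('T')(B) = Mul(-4, Pow(Add(-2, B), 2)) (Function('T')(B) = Mul(-4, Pow(Add(B, -2), 2)) = Mul(-4, Pow(Add(-2, B), 2)))
Function('t')(z, p) = Add(19, z) (Function('t')(z, p) = Add(3, Mul(-1, Add(Mul(-4, Pow(Add(-2, 4), 2)), Mul(-1, z)))) = Add(3, Mul(-1, Add(Mul(-4, Pow(2, 2)), Mul(-1, z)))) = Add(3, Mul(-1, Add(Mul(-4, 4), Mul(-1, z)))) = Add(3, Mul(-1, Add(-16, Mul(-1, z)))) = Add(3, Add(16, z)) = Add(19, z))
Mul(-1, Function('t')(Pow(Add(128, o), -1), -97)) = Mul(-1, Add(19, Pow(Add(128, Rational(-1, 102)), -1))) = Mul(-1, Add(19, Pow(Rational(13055, 102), -1))) = Mul(-1, Add(19, Rational(102, 13055))) = Mul(-1, Rational(248147, 13055)) = Rational(-248147, 13055)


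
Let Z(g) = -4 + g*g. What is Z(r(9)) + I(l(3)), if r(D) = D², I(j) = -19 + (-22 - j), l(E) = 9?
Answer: 6507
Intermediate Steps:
I(j) = -41 - j
Z(g) = -4 + g²
Z(r(9)) + I(l(3)) = (-4 + (9²)²) + (-41 - 1*9) = (-4 + 81²) + (-41 - 9) = (-4 + 6561) - 50 = 6557 - 50 = 6507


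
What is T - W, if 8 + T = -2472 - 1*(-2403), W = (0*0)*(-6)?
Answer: -77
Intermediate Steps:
W = 0 (W = 0*(-6) = 0)
T = -77 (T = -8 + (-2472 - 1*(-2403)) = -8 + (-2472 + 2403) = -8 - 69 = -77)
T - W = -77 - 1*0 = -77 + 0 = -77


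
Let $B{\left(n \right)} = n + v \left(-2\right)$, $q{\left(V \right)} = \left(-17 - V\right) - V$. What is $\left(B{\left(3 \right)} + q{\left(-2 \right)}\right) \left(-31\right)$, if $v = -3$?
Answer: $124$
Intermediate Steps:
$q{\left(V \right)} = -17 - 2 V$
$B{\left(n \right)} = 6 + n$ ($B{\left(n \right)} = n - -6 = n + 6 = 6 + n$)
$\left(B{\left(3 \right)} + q{\left(-2 \right)}\right) \left(-31\right) = \left(\left(6 + 3\right) - 13\right) \left(-31\right) = \left(9 + \left(-17 + 4\right)\right) \left(-31\right) = \left(9 - 13\right) \left(-31\right) = \left(-4\right) \left(-31\right) = 124$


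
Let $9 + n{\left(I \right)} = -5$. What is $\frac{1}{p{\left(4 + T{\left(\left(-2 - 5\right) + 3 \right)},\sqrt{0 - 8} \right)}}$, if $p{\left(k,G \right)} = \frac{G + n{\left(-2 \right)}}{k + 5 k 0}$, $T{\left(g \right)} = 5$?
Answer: $- \frac{21}{34} - \frac{3 i \sqrt{2}}{34} \approx -0.61765 - 0.12478 i$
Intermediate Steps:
$n{\left(I \right)} = -14$ ($n{\left(I \right)} = -9 - 5 = -14$)
$p{\left(k,G \right)} = \frac{-14 + G}{k}$ ($p{\left(k,G \right)} = \frac{G - 14}{k + 5 k 0} = \frac{-14 + G}{k + 0} = \frac{-14 + G}{k}$)
$\frac{1}{p{\left(4 + T{\left(\left(-2 - 5\right) + 3 \right)},\sqrt{0 - 8} \right)}} = \frac{1}{\frac{1}{4 + 5} \left(-14 + \sqrt{0 - 8}\right)} = \frac{1}{\frac{1}{9} \left(-14 + \sqrt{-8}\right)} = \frac{1}{\frac{1}{9} \left(-14 + 2 i \sqrt{2}\right)} = \frac{1}{- \frac{14}{9} + \frac{2 i \sqrt{2}}{9}}$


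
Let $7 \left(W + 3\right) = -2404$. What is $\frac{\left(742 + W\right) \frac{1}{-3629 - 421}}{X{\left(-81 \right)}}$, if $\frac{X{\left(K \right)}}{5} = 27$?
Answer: $- \frac{923}{1275750} \approx -0.0007235$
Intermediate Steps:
$W = - \frac{2425}{7}$ ($W = -3 + \frac{1}{7} \left(-2404\right) = -3 - \frac{2404}{7} = - \frac{2425}{7} \approx -346.43$)
$X{\left(K \right)} = 135$ ($X{\left(K \right)} = 5 \cdot 27 = 135$)
$\frac{\left(742 + W\right) \frac{1}{-3629 - 421}}{X{\left(-81 \right)}} = \frac{\left(742 - \frac{2425}{7}\right) \frac{1}{-3629 - 421}}{135} = \frac{2769}{7 \left(-4050\right)} \frac{1}{135} = \frac{2769}{7} \left(- \frac{1}{4050}\right) \frac{1}{135} = \left(- \frac{923}{9450}\right) \frac{1}{135} = - \frac{923}{1275750}$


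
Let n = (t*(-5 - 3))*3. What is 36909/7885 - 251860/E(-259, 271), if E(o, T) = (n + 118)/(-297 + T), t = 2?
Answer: 737662889/7885 ≈ 93553.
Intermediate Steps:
n = -48 (n = (2*(-5 - 3))*3 = (2*(-8))*3 = -16*3 = -48)
E(o, T) = 70/(-297 + T) (E(o, T) = (-48 + 118)/(-297 + T) = 70/(-297 + T))
36909/7885 - 251860/E(-259, 271) = 36909/7885 - 251860/(70/(-297 + 271)) = 36909*(1/7885) - 251860/(70/(-26)) = 36909/7885 - 251860/(70*(-1/26)) = 36909/7885 - 251860/(-35/13) = 36909/7885 - 251860*(-13/35) = 36909/7885 + 93548 = 737662889/7885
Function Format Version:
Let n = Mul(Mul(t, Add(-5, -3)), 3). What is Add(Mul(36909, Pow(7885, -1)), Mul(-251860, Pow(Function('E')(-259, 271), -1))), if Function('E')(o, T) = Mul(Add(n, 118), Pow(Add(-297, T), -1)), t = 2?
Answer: Rational(737662889, 7885) ≈ 93553.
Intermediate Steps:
n = -48 (n = Mul(Mul(2, Add(-5, -3)), 3) = Mul(Mul(2, -8), 3) = Mul(-16, 3) = -48)
Function('E')(o, T) = Mul(70, Pow(Add(-297, T), -1)) (Function('E')(o, T) = Mul(Add(-48, 118), Pow(Add(-297, T), -1)) = Mul(70, Pow(Add(-297, T), -1)))
Add(Mul(36909, Pow(7885, -1)), Mul(-251860, Pow(Function('E')(-259, 271), -1))) = Add(Mul(36909, Pow(7885, -1)), Mul(-251860, Pow(Mul(70, Pow(Add(-297, 271), -1)), -1))) = Add(Mul(36909, Rational(1, 7885)), Mul(-251860, Pow(Mul(70, Pow(-26, -1)), -1))) = Add(Rational(36909, 7885), Mul(-251860, Pow(Mul(70, Rational(-1, 26)), -1))) = Add(Rational(36909, 7885), Mul(-251860, Pow(Rational(-35, 13), -1))) = Add(Rational(36909, 7885), Mul(-251860, Rational(-13, 35))) = Add(Rational(36909, 7885), 93548) = Rational(737662889, 7885)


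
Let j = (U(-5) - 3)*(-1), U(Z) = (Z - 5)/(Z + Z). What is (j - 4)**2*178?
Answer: 712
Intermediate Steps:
U(Z) = (-5 + Z)/(2*Z) (U(Z) = (-5 + Z)/((2*Z)) = (-5 + Z)*(1/(2*Z)) = (-5 + Z)/(2*Z))
j = 2 (j = ((1/2)*(-5 - 5)/(-5) - 3)*(-1) = ((1/2)*(-1/5)*(-10) - 3)*(-1) = (1 - 3)*(-1) = -2*(-1) = 2)
(j - 4)**2*178 = (2 - 4)**2*178 = (-2)**2*178 = 4*178 = 712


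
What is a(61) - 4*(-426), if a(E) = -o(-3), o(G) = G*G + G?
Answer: 1698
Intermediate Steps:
o(G) = G + G² (o(G) = G² + G = G + G²)
a(E) = -6 (a(E) = -(-3)*(1 - 3) = -(-3)*(-2) = -1*6 = -6)
a(61) - 4*(-426) = -6 - 4*(-426) = -6 + 1704 = 1698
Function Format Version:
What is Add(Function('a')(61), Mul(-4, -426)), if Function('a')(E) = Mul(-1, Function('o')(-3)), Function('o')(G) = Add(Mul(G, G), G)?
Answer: 1698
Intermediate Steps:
Function('o')(G) = Add(G, Pow(G, 2)) (Function('o')(G) = Add(Pow(G, 2), G) = Add(G, Pow(G, 2)))
Function('a')(E) = -6 (Function('a')(E) = Mul(-1, Mul(-3, Add(1, -3))) = Mul(-1, Mul(-3, -2)) = Mul(-1, 6) = -6)
Add(Function('a')(61), Mul(-4, -426)) = Add(-6, Mul(-4, -426)) = Add(-6, 1704) = 1698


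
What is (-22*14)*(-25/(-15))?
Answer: -1540/3 ≈ -513.33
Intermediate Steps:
(-22*14)*(-25/(-15)) = -(-7700)*(-1)/15 = -308*5/3 = -1540/3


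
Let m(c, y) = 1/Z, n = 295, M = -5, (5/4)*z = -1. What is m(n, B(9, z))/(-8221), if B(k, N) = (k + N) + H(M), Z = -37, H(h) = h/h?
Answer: 1/304177 ≈ 3.2876e-6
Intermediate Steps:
z = -⅘ (z = (⅘)*(-1) = -⅘ ≈ -0.80000)
H(h) = 1
B(k, N) = 1 + N + k (B(k, N) = (k + N) + 1 = (N + k) + 1 = 1 + N + k)
m(c, y) = -1/37 (m(c, y) = 1/(-37) = -1/37)
m(n, B(9, z))/(-8221) = -1/37/(-8221) = -1/37*(-1/8221) = 1/304177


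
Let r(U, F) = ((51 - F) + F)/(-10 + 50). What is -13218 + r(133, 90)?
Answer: -528669/40 ≈ -13217.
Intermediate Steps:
r(U, F) = 51/40
-13218 + r(133, 90) = -13218 + 51/40 = -528669/40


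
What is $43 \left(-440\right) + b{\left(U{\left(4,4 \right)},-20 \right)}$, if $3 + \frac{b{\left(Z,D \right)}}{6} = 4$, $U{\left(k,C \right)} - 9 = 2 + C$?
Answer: $-18914$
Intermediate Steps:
$U{\left(k,C \right)} = 11 + C$ ($U{\left(k,C \right)} = 9 + \left(2 + C\right) = 11 + C$)
$b{\left(Z,D \right)} = 6$ ($b{\left(Z,D \right)} = -18 + 6 \cdot 4 = -18 + 24 = 6$)
$43 \left(-440\right) + b{\left(U{\left(4,4 \right)},-20 \right)} = 43 \left(-440\right) + 6 = -18920 + 6 = -18914$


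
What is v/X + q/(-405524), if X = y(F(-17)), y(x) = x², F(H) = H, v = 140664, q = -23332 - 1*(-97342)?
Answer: 28510619523/58598218 ≈ 486.54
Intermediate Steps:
q = 74010 (q = -23332 + 97342 = 74010)
X = 289 (X = (-17)² = 289)
v/X + q/(-405524) = 140664/289 + 74010/(-405524) = 140664*(1/289) + 74010*(-1/405524) = 140664/289 - 37005/202762 = 28510619523/58598218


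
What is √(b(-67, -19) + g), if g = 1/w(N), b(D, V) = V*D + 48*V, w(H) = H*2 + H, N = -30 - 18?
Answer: √51983/12 ≈ 19.000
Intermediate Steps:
N = -48
w(H) = 3*H (w(H) = 2*H + H = 3*H)
b(D, V) = 48*V + D*V (b(D, V) = D*V + 48*V = 48*V + D*V)
g = -1/144 (g = 1/(3*(-48)) = 1/(-144) = -1/144 ≈ -0.0069444)
√(b(-67, -19) + g) = √(-19*(48 - 67) - 1/144) = √(-19*(-19) - 1/144) = √(361 - 1/144) = √(51983/144) = √51983/12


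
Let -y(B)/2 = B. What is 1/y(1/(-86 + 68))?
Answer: 9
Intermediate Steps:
y(B) = -2*B
1/y(1/(-86 + 68)) = 1/(-2/(-86 + 68)) = 1/(-2/(-18)) = 1/(-2*(-1/18)) = 1/(1/9) = 9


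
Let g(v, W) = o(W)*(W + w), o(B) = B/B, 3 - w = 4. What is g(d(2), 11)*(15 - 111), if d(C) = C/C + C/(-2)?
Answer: -960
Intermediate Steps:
w = -1 (w = 3 - 1*4 = 3 - 4 = -1)
o(B) = 1
d(C) = 1 - C/2 (d(C) = 1 + C*(-1/2) = 1 - C/2)
g(v, W) = -1 + W (g(v, W) = 1*(W - 1) = 1*(-1 + W) = -1 + W)
g(d(2), 11)*(15 - 111) = (-1 + 11)*(15 - 111) = 10*(-96) = -960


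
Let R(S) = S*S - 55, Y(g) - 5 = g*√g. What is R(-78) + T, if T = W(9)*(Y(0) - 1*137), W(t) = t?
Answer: 4841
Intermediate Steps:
Y(g) = 5 + g^(3/2) (Y(g) = 5 + g*√g = 5 + g^(3/2))
R(S) = -55 + S² (R(S) = S² - 55 = -55 + S²)
T = -1188 (T = 9*((5 + 0^(3/2)) - 1*137) = 9*((5 + 0) - 137) = 9*(5 - 137) = 9*(-132) = -1188)
R(-78) + T = (-55 + (-78)²) - 1188 = (-55 + 6084) - 1188 = 6029 - 1188 = 4841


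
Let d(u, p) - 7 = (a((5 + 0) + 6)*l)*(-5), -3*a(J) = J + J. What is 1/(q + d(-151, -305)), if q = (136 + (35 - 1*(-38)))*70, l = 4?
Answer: 3/44351 ≈ 6.7642e-5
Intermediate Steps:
a(J) = -2*J/3 (a(J) = -(J + J)/3 = -2*J/3)
d(u, p) = 461/3 (d(u, p) = 7 + (-2*((5 + 0) + 6)/3*4)*(-5) = 7 + (-2*(5 + 6)/3*4)*(-5) = 7 + (-⅔*11*4)*(-5) = 7 - 22/3*4*(-5) = 7 - 88/3*(-5) = 7 + 440/3 = 461/3)
q = 14630 (q = (136 + (35 + 38))*70 = (136 + 73)*70 = 209*70 = 14630)
1/(q + d(-151, -305)) = 1/(14630 + 461/3) = 1/(44351/3) = 3/44351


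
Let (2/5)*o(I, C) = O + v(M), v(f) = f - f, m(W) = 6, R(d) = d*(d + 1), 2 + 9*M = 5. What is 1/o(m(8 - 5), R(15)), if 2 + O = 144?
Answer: 1/355 ≈ 0.0028169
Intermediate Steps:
M = ⅓ (M = -2/9 + (⅑)*5 = -2/9 + 5/9 = ⅓ ≈ 0.33333)
O = 142 (O = -2 + 144 = 142)
R(d) = d*(1 + d)
v(f) = 0
o(I, C) = 355 (o(I, C) = 5*(142 + 0)/2 = (5/2)*142 = 355)
1/o(m(8 - 5), R(15)) = 1/355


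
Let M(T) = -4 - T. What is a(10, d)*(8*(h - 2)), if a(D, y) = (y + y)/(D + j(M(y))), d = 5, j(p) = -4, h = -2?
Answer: -160/3 ≈ -53.333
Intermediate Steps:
a(D, y) = 2*y/(-4 + D) (a(D, y) = (y + y)/(D - 4) = (2*y)/(-4 + D) = 2*y/(-4 + D))
a(10, d)*(8*(h - 2)) = (2*5/(-4 + 10))*(8*(-2 - 2)) = (2*5/6)*(8*(-4)) = (2*5*(⅙))*(-32) = (5/3)*(-32) = -160/3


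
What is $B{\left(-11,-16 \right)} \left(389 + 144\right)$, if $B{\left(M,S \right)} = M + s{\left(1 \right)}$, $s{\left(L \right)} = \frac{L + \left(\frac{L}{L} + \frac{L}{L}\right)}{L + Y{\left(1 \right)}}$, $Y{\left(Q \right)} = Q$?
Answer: $- \frac{10127}{2} \approx -5063.5$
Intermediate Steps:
$s{\left(L \right)} = \frac{2 + L}{1 + L}$ ($s{\left(L \right)} = \frac{L + \left(\frac{L}{L} + \frac{L}{L}\right)}{L + 1} = \frac{L + \left(1 + 1\right)}{1 + L} = \frac{L + 2}{1 + L} = \frac{2 + L}{1 + L}$)
$B{\left(M,S \right)} = \frac{3}{2} + M$ ($B{\left(M,S \right)} = M + \frac{2 + 1}{1 + 1} = M + \frac{1}{2} \cdot 3 = M + \frac{3}{2} = \frac{3}{2} + M$)
$B{\left(-11,-16 \right)} \left(389 + 144\right) = \left(\frac{3}{2} - 11\right) \left(389 + 144\right) = \left(- \frac{19}{2}\right) 533 = - \frac{10127}{2}$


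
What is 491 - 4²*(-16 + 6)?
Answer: 651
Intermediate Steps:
491 - 4²*(-16 + 6) = 491 - 16*(-10) = 491 - 1*(-160) = 491 + 160 = 651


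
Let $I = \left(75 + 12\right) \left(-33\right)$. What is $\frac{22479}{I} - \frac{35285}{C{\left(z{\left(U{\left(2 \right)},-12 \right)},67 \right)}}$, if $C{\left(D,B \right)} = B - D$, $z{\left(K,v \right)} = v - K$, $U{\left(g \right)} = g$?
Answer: $- \frac{11458226}{25839} \approx -443.45$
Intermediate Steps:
$I = -2871$ ($I = 87 \left(-33\right) = -2871$)
$\frac{22479}{I} - \frac{35285}{C{\left(z{\left(U{\left(2 \right)},-12 \right)},67 \right)}} = \frac{22479}{-2871} - \frac{35285}{67 - \left(-12 - 2\right)} = 22479 \left(- \frac{1}{2871}\right) - \frac{35285}{67 - \left(-12 - 2\right)} = - \frac{7493}{957} - \frac{35285}{67 - -14} = - \frac{7493}{957} - \frac{35285}{67 + 14} = - \frac{7493}{957} - \frac{35285}{81} = - \frac{11458226}{25839}$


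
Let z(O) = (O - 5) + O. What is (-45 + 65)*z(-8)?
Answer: -420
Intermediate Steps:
z(O) = -5 + 2*O (z(O) = (-5 + O) + O = -5 + 2*O)
(-45 + 65)*z(-8) = (-45 + 65)*(-5 + 2*(-8)) = 20*(-5 - 16) = 20*(-21) = -420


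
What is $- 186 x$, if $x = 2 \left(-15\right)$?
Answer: $5580$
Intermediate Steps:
$x = -30$
$- 186 x = \left(-186\right) \left(-30\right) = 5580$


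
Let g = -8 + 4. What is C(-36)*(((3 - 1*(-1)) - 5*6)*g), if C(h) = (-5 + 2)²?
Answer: 936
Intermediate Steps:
g = -4
C(h) = 9 (C(h) = (-3)² = 9)
C(-36)*(((3 - 1*(-1)) - 5*6)*g) = 9*(((3 - 1*(-1)) - 5*6)*(-4)) = 9*(((3 + 1) - 30)*(-4)) = 9*((4 - 30)*(-4)) = 9*(-26*(-4)) = 9*104 = 936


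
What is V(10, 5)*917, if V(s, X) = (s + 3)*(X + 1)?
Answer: 71526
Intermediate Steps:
V(s, X) = (1 + X)*(3 + s) (V(s, X) = (3 + s)*(1 + X) = (1 + X)*(3 + s))
V(10, 5)*917 = (3 + 10 + 3*5 + 5*10)*917 = (3 + 10 + 15 + 50)*917 = 78*917 = 71526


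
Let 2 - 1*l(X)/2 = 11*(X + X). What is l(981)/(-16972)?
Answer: 10790/4243 ≈ 2.5430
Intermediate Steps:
l(X) = 4 - 44*X (l(X) = 4 - 22*(X + X) = 4 - 22*2*X = 4 - 44*X)
l(981)/(-16972) = (4 - 44*981)/(-16972) = (4 - 43164)*(-1/16972) = -43160*(-1/16972) = 10790/4243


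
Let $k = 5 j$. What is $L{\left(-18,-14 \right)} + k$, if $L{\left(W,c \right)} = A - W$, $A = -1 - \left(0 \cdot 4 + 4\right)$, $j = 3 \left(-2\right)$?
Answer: $-17$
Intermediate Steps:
$j = -6$
$A = -5$ ($A = -1 - \left(0 + 4\right) = -1 - 4 = -5$)
$L{\left(W,c \right)} = -5 - W$
$k = -30$ ($k = 5 \left(-6\right) = -30$)
$L{\left(-18,-14 \right)} + k = \left(-5 - -18\right) - 30 = \left(-5 + 18\right) - 30 = 13 - 30 = -17$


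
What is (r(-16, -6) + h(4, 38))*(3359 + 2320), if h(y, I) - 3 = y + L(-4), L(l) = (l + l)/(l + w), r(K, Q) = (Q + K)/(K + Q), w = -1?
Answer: 272592/5 ≈ 54518.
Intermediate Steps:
r(K, Q) = 1 (r(K, Q) = (K + Q)/(K + Q) = 1)
L(l) = 2*l/(-1 + l) (L(l) = (l + l)/(l - 1) = (2*l)/(-1 + l) = 2*l/(-1 + l))
h(y, I) = 23/5 + y (h(y, I) = 3 + (y + 2*(-4)/(-1 - 4)) = 3 + (y + 2*(-4)/(-5)) = 3 + (y + 2*(-4)*(-1/5)) = 3 + (y + 8/5) = 3 + (8/5 + y) = 23/5 + y)
(r(-16, -6) + h(4, 38))*(3359 + 2320) = (1 + (23/5 + 4))*(3359 + 2320) = (1 + 43/5)*5679 = (48/5)*5679 = 272592/5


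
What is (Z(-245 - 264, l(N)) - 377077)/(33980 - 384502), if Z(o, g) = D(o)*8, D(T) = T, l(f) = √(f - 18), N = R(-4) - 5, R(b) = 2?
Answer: 381149/350522 ≈ 1.0874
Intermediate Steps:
N = -3 (N = 2 - 5 = -3)
l(f) = √(-18 + f)
Z(o, g) = 8*o (Z(o, g) = o*8 = 8*o)
(Z(-245 - 264, l(N)) - 377077)/(33980 - 384502) = (8*(-245 - 264) - 377077)/(33980 - 384502) = (8*(-509) - 377077)/(-350522) = (-4072 - 377077)*(-1/350522) = -381149*(-1/350522) = 381149/350522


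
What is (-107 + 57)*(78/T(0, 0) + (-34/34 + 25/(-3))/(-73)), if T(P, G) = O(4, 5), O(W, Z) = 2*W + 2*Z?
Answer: -48850/219 ≈ -223.06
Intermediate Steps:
T(P, G) = 18 (T(P, G) = 2*4 + 2*5 = 8 + 10 = 18)
(-107 + 57)*(78/T(0, 0) + (-34/34 + 25/(-3))/(-73)) = (-107 + 57)*(78/18 + (-34/34 + 25/(-3))/(-73)) = -50*(78*(1/18) + (-34*1/34 + 25*(-⅓))*(-1/73)) = -50*(13/3 + (-1 - 25/3)*(-1/73)) = -50*(13/3 - 28/3*(-1/73)) = -50*(13/3 + 28/219) = -50*977/219 = -48850/219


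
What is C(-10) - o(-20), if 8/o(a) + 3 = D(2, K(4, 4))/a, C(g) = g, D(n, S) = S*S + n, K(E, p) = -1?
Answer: -470/63 ≈ -7.4603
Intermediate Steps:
D(n, S) = n + S**2 (D(n, S) = S**2 + n = n + S**2)
o(a) = 8/(-3 + 3/a) (o(a) = 8/(-3 + (2 + (-1)**2)/a) = 8/(-3 + (2 + 1)/a) = 8/(-3 + 3/a))
C(-10) - o(-20) = -10 - (-8)*(-20)/(-3 + 3*(-20)) = -10 - (-8)*(-20)/(-3 - 60) = -10 - (-8)*(-20)/(-63) = -10 - (-8)*(-20)*(-1)/63 = -10 - 1*(-160/63) = -10 + 160/63 = -470/63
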